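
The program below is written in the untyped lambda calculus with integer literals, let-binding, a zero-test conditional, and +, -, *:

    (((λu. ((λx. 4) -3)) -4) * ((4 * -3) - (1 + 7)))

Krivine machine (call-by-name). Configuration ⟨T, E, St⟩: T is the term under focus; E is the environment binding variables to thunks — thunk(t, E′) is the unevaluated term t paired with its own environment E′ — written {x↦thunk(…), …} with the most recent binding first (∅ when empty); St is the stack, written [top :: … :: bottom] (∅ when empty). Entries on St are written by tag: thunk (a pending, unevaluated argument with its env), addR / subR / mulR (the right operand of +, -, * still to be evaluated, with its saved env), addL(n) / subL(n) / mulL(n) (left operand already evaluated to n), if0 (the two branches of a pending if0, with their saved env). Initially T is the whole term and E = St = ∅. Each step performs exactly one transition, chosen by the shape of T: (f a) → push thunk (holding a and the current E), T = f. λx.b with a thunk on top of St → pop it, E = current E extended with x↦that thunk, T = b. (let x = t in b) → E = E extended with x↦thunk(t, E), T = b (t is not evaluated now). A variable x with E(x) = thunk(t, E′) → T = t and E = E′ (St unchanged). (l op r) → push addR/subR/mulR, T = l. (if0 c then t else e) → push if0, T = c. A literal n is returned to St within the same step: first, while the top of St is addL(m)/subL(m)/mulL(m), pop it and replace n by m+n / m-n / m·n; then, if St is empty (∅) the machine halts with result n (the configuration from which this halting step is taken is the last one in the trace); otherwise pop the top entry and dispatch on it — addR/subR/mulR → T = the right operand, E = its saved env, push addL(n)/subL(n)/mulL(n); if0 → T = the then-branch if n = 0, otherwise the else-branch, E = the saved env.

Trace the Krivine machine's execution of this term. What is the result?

0. <T=(((λu. ((λx. 4) -3)) -4) * ((4 * -3) - (1 + 7))), E=∅, St=∅>
1. <T=((λu. ((λx. 4) -3)) -4), E=∅, St=[mulR]>
2. <T=(λu. ((λx. 4) -3)), E=∅, St=[thunk :: mulR]>
3. <T=((λx. 4) -3), E={u↦thunk(-4, ∅)}, St=[mulR]>
4. <T=(λx. 4), E={u↦thunk(-4, ∅)}, St=[thunk :: mulR]>
5. <T=4, E={x↦thunk(-3, {u↦thunk(-4, ∅)}), u↦thunk(-4, ∅)}, St=[mulR]>
6. <T=((4 * -3) - (1 + 7)), E=∅, St=[mulL(4)]>
7. <T=(4 * -3), E=∅, St=[subR :: mulL(4)]>
8. <T=4, E=∅, St=[mulR :: subR :: mulL(4)]>
9. <T=-3, E=∅, St=[mulL(4) :: subR :: mulL(4)]>
10. <T=(1 + 7), E=∅, St=[subL(-12) :: mulL(4)]>
11. <T=1, E=∅, St=[addR :: subL(-12) :: mulL(4)]>
12. <T=7, E=∅, St=[addL(1) :: subL(-12) :: mulL(4)]>
→ final value -80

Answer: -80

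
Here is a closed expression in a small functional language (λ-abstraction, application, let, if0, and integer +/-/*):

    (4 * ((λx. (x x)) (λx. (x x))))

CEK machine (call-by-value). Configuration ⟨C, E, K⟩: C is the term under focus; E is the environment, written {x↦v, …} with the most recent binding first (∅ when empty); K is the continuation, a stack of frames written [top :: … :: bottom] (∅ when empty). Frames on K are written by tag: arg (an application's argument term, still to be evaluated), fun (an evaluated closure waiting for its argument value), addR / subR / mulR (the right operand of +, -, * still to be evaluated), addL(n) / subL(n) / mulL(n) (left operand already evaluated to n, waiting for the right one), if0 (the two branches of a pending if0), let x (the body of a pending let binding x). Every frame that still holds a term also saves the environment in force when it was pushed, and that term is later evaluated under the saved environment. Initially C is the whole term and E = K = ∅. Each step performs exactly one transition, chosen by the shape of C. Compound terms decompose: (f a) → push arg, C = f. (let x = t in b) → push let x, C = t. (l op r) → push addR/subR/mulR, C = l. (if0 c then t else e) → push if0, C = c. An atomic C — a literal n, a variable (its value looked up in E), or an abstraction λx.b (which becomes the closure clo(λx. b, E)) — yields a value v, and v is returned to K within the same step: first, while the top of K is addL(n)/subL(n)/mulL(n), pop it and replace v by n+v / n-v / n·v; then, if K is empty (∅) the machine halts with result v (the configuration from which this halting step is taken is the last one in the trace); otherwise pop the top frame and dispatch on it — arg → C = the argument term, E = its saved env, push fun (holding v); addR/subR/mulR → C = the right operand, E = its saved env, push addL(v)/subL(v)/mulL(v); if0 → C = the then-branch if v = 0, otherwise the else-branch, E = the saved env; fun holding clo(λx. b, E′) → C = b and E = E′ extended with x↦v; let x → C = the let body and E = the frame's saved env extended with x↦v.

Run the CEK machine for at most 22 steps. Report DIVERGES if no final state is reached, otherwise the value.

Answer: DIVERGES (no final state within 22 steps)

Execution trace:
t=0: <C=(4 * ((λx. (x x)) (λx. (x x)))), E=∅, K=∅>
t=1: <C=4, E=∅, K=[mulR]>
t=2: <C=((λx. (x x)) (λx. (x x))), E=∅, K=[mulL(4)]>
t=3: <C=(λx. (x x)), E=∅, K=[arg :: mulL(4)]>
t=4: <C=(λx. (x x)), E=∅, K=[fun :: mulL(4)]>
t=5: <C=(x x), E={x↦clo(λx. (x x), ∅)}, K=[mulL(4)]>
t=6: <C=x, E={x↦clo(λx. (x x), ∅)}, K=[arg :: mulL(4)]>
t=7: <C=x, E={x↦clo(λx. (x x), ∅)}, K=[fun :: mulL(4)]>
… configuration repeats with period 3 (steps 5–7 recur indefinitely) …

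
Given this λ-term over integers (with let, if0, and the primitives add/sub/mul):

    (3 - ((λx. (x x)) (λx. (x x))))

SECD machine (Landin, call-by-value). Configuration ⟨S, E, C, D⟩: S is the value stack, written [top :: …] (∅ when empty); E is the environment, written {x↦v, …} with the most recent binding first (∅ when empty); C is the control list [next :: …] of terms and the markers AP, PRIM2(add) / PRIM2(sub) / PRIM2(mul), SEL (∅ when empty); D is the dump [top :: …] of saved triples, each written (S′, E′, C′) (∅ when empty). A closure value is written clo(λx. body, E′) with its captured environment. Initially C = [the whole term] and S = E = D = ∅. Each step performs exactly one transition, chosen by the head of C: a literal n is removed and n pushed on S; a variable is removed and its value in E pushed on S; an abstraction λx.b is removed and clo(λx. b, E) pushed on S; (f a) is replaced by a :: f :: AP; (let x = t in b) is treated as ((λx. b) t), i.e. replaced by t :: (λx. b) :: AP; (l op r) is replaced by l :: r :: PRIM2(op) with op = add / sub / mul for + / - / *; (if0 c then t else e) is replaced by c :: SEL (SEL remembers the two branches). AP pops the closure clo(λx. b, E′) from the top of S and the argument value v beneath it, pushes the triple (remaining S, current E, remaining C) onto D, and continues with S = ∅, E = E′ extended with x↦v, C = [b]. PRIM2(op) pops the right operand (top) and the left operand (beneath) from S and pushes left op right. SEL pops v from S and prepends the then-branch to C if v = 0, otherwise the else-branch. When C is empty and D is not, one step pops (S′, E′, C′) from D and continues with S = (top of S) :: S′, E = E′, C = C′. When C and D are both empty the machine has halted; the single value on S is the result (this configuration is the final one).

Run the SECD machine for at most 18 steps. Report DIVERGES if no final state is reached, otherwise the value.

Answer: DIVERGES (no final state within 18 steps)

Execution trace:
0. <S=∅, E=∅, C=[(3 - ((λx. (x x)) (λx. (x x))))], D=∅>
1. <S=∅, E=∅, C=[3 :: ((λx. (x x)) (λx. (x x))) :: PRIM2(sub)], D=∅>
2. <S=[3], E=∅, C=[((λx. (x x)) (λx. (x x))) :: PRIM2(sub)], D=∅>
3. <S=[3], E=∅, C=[(λx. (x x)) :: (λx. (x x)) :: AP :: PRIM2(sub)], D=∅>
4. <S=[clo(λx. (x x), ∅) :: 3], E=∅, C=[(λx. (x x)) :: AP :: PRIM2(sub)], D=∅>
5. <S=[clo(λx. (x x), ∅) :: clo(λx. (x x), ∅) :: 3], E=∅, C=[AP :: PRIM2(sub)], D=∅>
6. <S=∅, E={x↦clo(λx. (x x), ∅)}, C=[(x x)], D=[([3], ∅, [PRIM2(sub)])]>
7. <S=∅, E={x↦clo(λx. (x x), ∅)}, C=[x :: x :: AP], D=[([3], ∅, [PRIM2(sub)])]>
8. <S=[clo(λx. (x x), ∅)], E={x↦clo(λx. (x x), ∅)}, C=[x :: AP], D=[([3], ∅, [PRIM2(sub)])]>
9. <S=[clo(λx. (x x), ∅) :: clo(λx. (x x), ∅)], E={x↦clo(λx. (x x), ∅)}, C=[AP], D=[([3], ∅, [PRIM2(sub)])]>
10. <S=∅, E={x↦clo(λx. (x x), ∅)}, C=[(x x)], D=[(∅, {x↦clo(λx. (x x), ∅)}, ∅) :: ([3], ∅, [PRIM2(sub)])]>
11. <S=∅, E={x↦clo(λx. (x x), ∅)}, C=[x :: x :: AP], D=[(∅, {x↦clo(λx. (x x), ∅)}, ∅) :: ([3], ∅, [PRIM2(sub)])]>
12. <S=[clo(λx. (x x), ∅)], E={x↦clo(λx. (x x), ∅)}, C=[x :: AP], D=[(∅, {x↦clo(λx. (x x), ∅)}, ∅) :: ([3], ∅, [PRIM2(sub)])]>
13. <S=[clo(λx. (x x), ∅) :: clo(λx. (x x), ∅)], E={x↦clo(λx. (x x), ∅)}, C=[AP], D=[(∅, {x↦clo(λx. (x x), ∅)}, ∅) :: ([3], ∅, [PRIM2(sub)])]>
14. <S=∅, E={x↦clo(λx. (x x), ∅)}, C=[(x x)], D=[(∅, {x↦clo(λx. (x x), ∅)}, ∅) :: (∅, {x↦clo(λx. (x x), ∅)}, ∅) :: ([3], ∅, [PRIM2(sub)])]>
15. <S=∅, E={x↦clo(λx. (x x), ∅)}, C=[x :: x :: AP], D=[(∅, {x↦clo(λx. (x x), ∅)}, ∅) :: (∅, {x↦clo(λx. (x x), ∅)}, ∅) :: ([3], ∅, [PRIM2(sub)])]>
16. <S=[clo(λx. (x x), ∅)], E={x↦clo(λx. (x x), ∅)}, C=[x :: AP], D=[(∅, {x↦clo(λx. (x x), ∅)}, ∅) :: (∅, {x↦clo(λx. (x x), ∅)}, ∅) :: ([3], ∅, [PRIM2(sub)])]>
17. <S=[clo(λx. (x x), ∅) :: clo(λx. (x x), ∅)], E={x↦clo(λx. (x x), ∅)}, C=[AP], D=[(∅, {x↦clo(λx. (x x), ∅)}, ∅) :: (∅, {x↦clo(λx. (x x), ∅)}, ∅) :: ([3], ∅, [PRIM2(sub)])]>
18. <S=∅, E={x↦clo(λx. (x x), ∅)}, C=[(x x)], D=[(∅, {x↦clo(λx. (x x), ∅)}, ∅) :: (∅, {x↦clo(λx. (x x), ∅)}, ∅) :: (∅, {x↦clo(λx. (x x), ∅)}, ∅) :: ([3], ∅, [PRIM2(sub)])]>
→ 18 transitions taken and the configuration is still not final: no result within 18 steps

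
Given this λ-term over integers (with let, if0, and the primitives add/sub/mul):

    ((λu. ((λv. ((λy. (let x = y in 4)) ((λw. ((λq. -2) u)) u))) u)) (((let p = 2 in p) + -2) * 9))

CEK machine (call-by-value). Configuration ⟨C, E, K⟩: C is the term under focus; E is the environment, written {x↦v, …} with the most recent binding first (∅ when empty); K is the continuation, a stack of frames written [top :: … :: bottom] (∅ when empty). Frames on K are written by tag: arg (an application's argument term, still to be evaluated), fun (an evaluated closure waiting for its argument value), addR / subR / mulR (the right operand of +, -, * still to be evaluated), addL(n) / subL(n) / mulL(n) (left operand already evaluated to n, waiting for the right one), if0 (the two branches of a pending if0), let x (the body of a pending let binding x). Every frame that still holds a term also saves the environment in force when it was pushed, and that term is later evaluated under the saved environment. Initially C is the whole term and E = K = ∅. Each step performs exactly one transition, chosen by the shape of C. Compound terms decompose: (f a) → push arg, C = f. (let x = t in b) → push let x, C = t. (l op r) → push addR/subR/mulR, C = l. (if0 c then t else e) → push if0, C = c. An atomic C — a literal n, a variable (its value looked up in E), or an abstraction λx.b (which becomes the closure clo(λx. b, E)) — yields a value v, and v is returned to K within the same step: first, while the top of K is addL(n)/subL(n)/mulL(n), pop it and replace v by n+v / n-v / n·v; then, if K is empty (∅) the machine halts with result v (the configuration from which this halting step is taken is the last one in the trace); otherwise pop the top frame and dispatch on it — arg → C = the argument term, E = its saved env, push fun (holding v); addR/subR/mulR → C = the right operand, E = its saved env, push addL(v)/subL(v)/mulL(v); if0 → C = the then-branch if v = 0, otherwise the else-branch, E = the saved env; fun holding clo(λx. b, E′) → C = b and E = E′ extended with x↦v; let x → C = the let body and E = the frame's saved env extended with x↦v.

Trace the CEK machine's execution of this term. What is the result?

Answer: 4

Machine steps:
[0] <C=((λu. ((λv. ((λy. (let x = y in 4)) ((λw. ((λq. -2) u)) u))) u)) (((let p = 2 in p) + -2) * 9)), E=∅, K=∅>
[1] <C=(λu. ((λv. ((λy. (let x = y in 4)) ((λw. ((λq. -2) u)) u))) u)), E=∅, K=[arg]>
[2] <C=(((let p = 2 in p) + -2) * 9), E=∅, K=[fun]>
[3] <C=((let p = 2 in p) + -2), E=∅, K=[mulR :: fun]>
[4] <C=(let p = 2 in p), E=∅, K=[addR :: mulR :: fun]>
[5] <C=2, E=∅, K=[let p :: addR :: mulR :: fun]>
[6] <C=p, E={p↦2}, K=[addR :: mulR :: fun]>
[7] <C=-2, E=∅, K=[addL(2) :: mulR :: fun]>
[8] <C=9, E=∅, K=[mulL(0) :: fun]>
[9] <C=((λv. ((λy. (let x = y in 4)) ((λw. ((λq. -2) u)) u))) u), E={u↦0}, K=∅>
[10] <C=(λv. ((λy. (let x = y in 4)) ((λw. ((λq. -2) u)) u))), E={u↦0}, K=[arg]>
[11] <C=u, E={u↦0}, K=[fun]>
[12] <C=((λy. (let x = y in 4)) ((λw. ((λq. -2) u)) u)), E={v↦0, u↦0}, K=∅>
[13] <C=(λy. (let x = y in 4)), E={v↦0, u↦0}, K=[arg]>
[14] <C=((λw. ((λq. -2) u)) u), E={v↦0, u↦0}, K=[fun]>
[15] <C=(λw. ((λq. -2) u)), E={v↦0, u↦0}, K=[arg :: fun]>
[16] <C=u, E={v↦0, u↦0}, K=[fun :: fun]>
[17] <C=((λq. -2) u), E={w↦0, v↦0, u↦0}, K=[fun]>
[18] <C=(λq. -2), E={w↦0, v↦0, u↦0}, K=[arg :: fun]>
[19] <C=u, E={w↦0, v↦0, u↦0}, K=[fun :: fun]>
[20] <C=-2, E={q↦0, w↦0, v↦0, u↦0}, K=[fun]>
[21] <C=(let x = y in 4), E={y↦-2, v↦0, u↦0}, K=∅>
[22] <C=y, E={y↦-2, v↦0, u↦0}, K=[let x]>
[23] <C=4, E={x↦-2, y↦-2, v↦0, u↦0}, K=∅>
→ final value 4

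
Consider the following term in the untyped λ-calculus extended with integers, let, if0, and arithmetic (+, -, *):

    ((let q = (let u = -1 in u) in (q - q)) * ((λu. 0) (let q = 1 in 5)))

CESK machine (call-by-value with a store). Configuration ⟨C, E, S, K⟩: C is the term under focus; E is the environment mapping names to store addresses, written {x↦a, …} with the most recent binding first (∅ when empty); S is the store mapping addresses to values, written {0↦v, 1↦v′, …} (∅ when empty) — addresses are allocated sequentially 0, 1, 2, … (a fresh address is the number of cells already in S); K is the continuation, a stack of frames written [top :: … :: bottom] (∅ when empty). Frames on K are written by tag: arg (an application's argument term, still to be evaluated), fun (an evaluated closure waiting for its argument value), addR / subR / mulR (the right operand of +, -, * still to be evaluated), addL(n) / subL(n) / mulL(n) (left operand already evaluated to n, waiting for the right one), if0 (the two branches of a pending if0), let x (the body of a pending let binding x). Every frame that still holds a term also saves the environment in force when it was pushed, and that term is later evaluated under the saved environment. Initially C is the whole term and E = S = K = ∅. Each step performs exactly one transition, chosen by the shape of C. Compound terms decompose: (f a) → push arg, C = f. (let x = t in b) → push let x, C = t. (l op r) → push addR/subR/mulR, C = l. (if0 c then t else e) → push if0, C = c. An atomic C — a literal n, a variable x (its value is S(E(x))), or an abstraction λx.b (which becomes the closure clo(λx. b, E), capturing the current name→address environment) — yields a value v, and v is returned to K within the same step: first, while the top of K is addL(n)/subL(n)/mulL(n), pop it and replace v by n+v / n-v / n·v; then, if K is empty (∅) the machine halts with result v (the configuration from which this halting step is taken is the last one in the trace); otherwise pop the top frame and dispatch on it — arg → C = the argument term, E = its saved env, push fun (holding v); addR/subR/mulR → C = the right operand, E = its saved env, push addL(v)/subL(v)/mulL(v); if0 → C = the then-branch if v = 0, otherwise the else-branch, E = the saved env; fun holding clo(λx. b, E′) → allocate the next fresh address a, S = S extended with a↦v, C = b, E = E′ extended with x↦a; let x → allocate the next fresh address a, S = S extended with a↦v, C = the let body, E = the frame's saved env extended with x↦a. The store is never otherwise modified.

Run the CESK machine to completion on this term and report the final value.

[0] [C=((let q = (let u = -1 in u) in (q - q)) * ((λu. 0) (let q = 1 in 5))) | E=∅ | S=∅ | K=∅]
[1] [C=(let q = (let u = -1 in u) in (q - q)) | E=∅ | S=∅ | K=[mulR]]
[2] [C=(let u = -1 in u) | E=∅ | S=∅ | K=[let q :: mulR]]
[3] [C=-1 | E=∅ | S=∅ | K=[let u :: let q :: mulR]]
[4] [C=u | E={u↦0} | S={0↦-1} | K=[let q :: mulR]]
[5] [C=(q - q) | E={q↦1} | S={0↦-1, 1↦-1} | K=[mulR]]
[6] [C=q | E={q↦1} | S={0↦-1, 1↦-1} | K=[subR :: mulR]]
[7] [C=q | E={q↦1} | S={0↦-1, 1↦-1} | K=[subL(-1) :: mulR]]
[8] [C=((λu. 0) (let q = 1 in 5)) | E=∅ | S={0↦-1, 1↦-1} | K=[mulL(0)]]
[9] [C=(λu. 0) | E=∅ | S={0↦-1, 1↦-1} | K=[arg :: mulL(0)]]
[10] [C=(let q = 1 in 5) | E=∅ | S={0↦-1, 1↦-1} | K=[fun :: mulL(0)]]
[11] [C=1 | E=∅ | S={0↦-1, 1↦-1} | K=[let q :: fun :: mulL(0)]]
[12] [C=5 | E={q↦2} | S={0↦-1, 1↦-1, 2↦1} | K=[fun :: mulL(0)]]
[13] [C=0 | E={u↦3} | S={0↦-1, 1↦-1, 2↦1, 3↦5} | K=[mulL(0)]]
→ final value 0

Answer: 0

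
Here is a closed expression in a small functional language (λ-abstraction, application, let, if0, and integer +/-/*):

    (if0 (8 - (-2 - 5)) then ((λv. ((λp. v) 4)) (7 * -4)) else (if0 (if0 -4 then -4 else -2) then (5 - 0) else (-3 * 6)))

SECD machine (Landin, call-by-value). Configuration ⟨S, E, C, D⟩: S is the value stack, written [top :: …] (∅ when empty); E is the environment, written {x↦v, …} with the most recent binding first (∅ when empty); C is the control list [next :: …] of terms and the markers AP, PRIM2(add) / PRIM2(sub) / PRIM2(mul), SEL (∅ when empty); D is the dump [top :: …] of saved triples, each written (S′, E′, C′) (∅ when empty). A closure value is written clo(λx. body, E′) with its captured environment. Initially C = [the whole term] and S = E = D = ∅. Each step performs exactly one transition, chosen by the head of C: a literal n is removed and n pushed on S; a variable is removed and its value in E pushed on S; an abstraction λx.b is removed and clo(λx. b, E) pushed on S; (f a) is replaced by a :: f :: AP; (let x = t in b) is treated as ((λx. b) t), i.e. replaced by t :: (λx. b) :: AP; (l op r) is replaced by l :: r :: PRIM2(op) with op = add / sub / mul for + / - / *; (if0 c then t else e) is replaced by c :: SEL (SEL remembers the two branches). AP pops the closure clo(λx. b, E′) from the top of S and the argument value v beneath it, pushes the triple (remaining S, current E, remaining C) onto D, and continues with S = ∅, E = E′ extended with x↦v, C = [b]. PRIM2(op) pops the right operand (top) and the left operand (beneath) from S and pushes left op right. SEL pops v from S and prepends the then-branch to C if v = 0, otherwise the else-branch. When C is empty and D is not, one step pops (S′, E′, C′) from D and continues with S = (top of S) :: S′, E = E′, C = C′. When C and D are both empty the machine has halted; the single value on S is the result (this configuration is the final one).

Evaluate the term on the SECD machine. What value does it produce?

Answer: -18

Execution trace:
[0] [S=∅ | E=∅ | C=[(if0 (8 - (-2 - 5)) then ((λv. ((λp. v) 4)) (7 * -4)) else (if0 (if0 -4 then -4 else -2) then (5 - 0) else (-3 * 6)))] | D=∅]
[1] [S=∅ | E=∅ | C=[(8 - (-2 - 5)) :: SEL] | D=∅]
[2] [S=∅ | E=∅ | C=[8 :: (-2 - 5) :: PRIM2(sub) :: SEL] | D=∅]
[3] [S=[8] | E=∅ | C=[(-2 - 5) :: PRIM2(sub) :: SEL] | D=∅]
[4] [S=[8] | E=∅ | C=[-2 :: 5 :: PRIM2(sub) :: PRIM2(sub) :: SEL] | D=∅]
[5] [S=[-2 :: 8] | E=∅ | C=[5 :: PRIM2(sub) :: PRIM2(sub) :: SEL] | D=∅]
[6] [S=[5 :: -2 :: 8] | E=∅ | C=[PRIM2(sub) :: PRIM2(sub) :: SEL] | D=∅]
[7] [S=[-7 :: 8] | E=∅ | C=[PRIM2(sub) :: SEL] | D=∅]
[8] [S=[15] | E=∅ | C=[SEL] | D=∅]
[9] [S=∅ | E=∅ | C=[(if0 (if0 -4 then -4 else -2) then (5 - 0) else (-3 * 6))] | D=∅]
[10] [S=∅ | E=∅ | C=[(if0 -4 then -4 else -2) :: SEL] | D=∅]
[11] [S=∅ | E=∅ | C=[-4 :: SEL :: SEL] | D=∅]
[12] [S=[-4] | E=∅ | C=[SEL :: SEL] | D=∅]
[13] [S=∅ | E=∅ | C=[-2 :: SEL] | D=∅]
[14] [S=[-2] | E=∅ | C=[SEL] | D=∅]
[15] [S=∅ | E=∅ | C=[(-3 * 6)] | D=∅]
[16] [S=∅ | E=∅ | C=[-3 :: 6 :: PRIM2(mul)] | D=∅]
[17] [S=[-3] | E=∅ | C=[6 :: PRIM2(mul)] | D=∅]
[18] [S=[6 :: -3] | E=∅ | C=[PRIM2(mul)] | D=∅]
[19] [S=[-18] | E=∅ | C=∅ | D=∅]
→ final value -18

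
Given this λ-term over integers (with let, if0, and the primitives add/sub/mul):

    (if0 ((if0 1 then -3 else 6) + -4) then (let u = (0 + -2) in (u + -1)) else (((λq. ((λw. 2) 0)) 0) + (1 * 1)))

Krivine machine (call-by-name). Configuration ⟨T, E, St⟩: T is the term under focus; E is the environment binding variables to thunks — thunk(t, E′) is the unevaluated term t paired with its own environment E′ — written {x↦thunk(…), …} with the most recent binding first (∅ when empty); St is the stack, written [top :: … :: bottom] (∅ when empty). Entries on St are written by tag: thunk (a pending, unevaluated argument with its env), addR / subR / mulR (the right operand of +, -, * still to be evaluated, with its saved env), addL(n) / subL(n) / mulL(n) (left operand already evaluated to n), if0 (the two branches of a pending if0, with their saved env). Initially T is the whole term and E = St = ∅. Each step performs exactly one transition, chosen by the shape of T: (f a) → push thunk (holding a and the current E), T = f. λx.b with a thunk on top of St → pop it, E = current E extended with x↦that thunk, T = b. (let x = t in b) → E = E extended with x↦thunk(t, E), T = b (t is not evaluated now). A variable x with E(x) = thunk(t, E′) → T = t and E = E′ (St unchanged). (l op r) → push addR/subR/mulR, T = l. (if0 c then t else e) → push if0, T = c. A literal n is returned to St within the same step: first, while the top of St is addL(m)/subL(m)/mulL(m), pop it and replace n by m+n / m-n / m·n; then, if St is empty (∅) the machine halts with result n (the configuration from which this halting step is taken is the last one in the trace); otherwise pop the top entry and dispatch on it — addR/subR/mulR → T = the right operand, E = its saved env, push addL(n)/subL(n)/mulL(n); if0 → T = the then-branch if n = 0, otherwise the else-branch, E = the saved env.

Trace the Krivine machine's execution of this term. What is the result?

[0] <T=(if0 ((if0 1 then -3 else 6) + -4) then (let u = (0 + -2) in (u + -1)) else (((λq. ((λw. 2) 0)) 0) + (1 * 1))), E=∅, St=∅>
[1] <T=((if0 1 then -3 else 6) + -4), E=∅, St=[if0]>
[2] <T=(if0 1 then -3 else 6), E=∅, St=[addR :: if0]>
[3] <T=1, E=∅, St=[if0 :: addR :: if0]>
[4] <T=6, E=∅, St=[addR :: if0]>
[5] <T=-4, E=∅, St=[addL(6) :: if0]>
[6] <T=(((λq. ((λw. 2) 0)) 0) + (1 * 1)), E=∅, St=∅>
[7] <T=((λq. ((λw. 2) 0)) 0), E=∅, St=[addR]>
[8] <T=(λq. ((λw. 2) 0)), E=∅, St=[thunk :: addR]>
[9] <T=((λw. 2) 0), E={q↦thunk(0, ∅)}, St=[addR]>
[10] <T=(λw. 2), E={q↦thunk(0, ∅)}, St=[thunk :: addR]>
[11] <T=2, E={w↦thunk(0, {q↦thunk(0, ∅)}), q↦thunk(0, ∅)}, St=[addR]>
[12] <T=(1 * 1), E=∅, St=[addL(2)]>
[13] <T=1, E=∅, St=[mulR :: addL(2)]>
[14] <T=1, E=∅, St=[mulL(1) :: addL(2)]>
→ final value 3

Answer: 3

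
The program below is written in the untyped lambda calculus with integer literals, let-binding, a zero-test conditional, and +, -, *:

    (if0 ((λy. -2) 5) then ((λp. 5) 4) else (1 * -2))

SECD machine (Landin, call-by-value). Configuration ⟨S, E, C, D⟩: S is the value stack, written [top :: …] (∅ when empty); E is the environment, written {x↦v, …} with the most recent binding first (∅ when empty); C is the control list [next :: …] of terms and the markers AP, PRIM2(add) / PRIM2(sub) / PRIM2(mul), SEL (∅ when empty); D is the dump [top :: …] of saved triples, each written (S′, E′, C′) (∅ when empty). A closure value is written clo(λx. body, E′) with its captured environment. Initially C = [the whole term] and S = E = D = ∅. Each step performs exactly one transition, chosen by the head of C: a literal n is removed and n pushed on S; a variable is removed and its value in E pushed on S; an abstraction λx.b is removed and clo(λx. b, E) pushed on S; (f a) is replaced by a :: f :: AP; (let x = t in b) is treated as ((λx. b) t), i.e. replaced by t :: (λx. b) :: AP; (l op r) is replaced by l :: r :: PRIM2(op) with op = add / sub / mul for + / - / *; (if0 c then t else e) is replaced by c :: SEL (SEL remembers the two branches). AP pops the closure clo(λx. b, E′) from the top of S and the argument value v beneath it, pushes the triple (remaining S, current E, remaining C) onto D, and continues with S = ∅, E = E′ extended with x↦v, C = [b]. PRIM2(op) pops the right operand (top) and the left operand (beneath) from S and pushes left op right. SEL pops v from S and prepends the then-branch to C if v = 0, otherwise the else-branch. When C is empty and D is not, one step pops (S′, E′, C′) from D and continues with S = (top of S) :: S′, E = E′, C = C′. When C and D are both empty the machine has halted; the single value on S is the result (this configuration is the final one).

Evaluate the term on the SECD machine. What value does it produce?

t=0: [S=∅ | E=∅ | C=[(if0 ((λy. -2) 5) then ((λp. 5) 4) else (1 * -2))] | D=∅]
t=1: [S=∅ | E=∅ | C=[((λy. -2) 5) :: SEL] | D=∅]
t=2: [S=∅ | E=∅ | C=[5 :: (λy. -2) :: AP :: SEL] | D=∅]
t=3: [S=[5] | E=∅ | C=[(λy. -2) :: AP :: SEL] | D=∅]
t=4: [S=[clo(λy. -2, ∅) :: 5] | E=∅ | C=[AP :: SEL] | D=∅]
t=5: [S=∅ | E={y↦5} | C=[-2] | D=[(∅, ∅, [SEL])]]
t=6: [S=[-2] | E={y↦5} | C=∅ | D=[(∅, ∅, [SEL])]]
t=7: [S=[-2] | E=∅ | C=[SEL] | D=∅]
t=8: [S=∅ | E=∅ | C=[(1 * -2)] | D=∅]
t=9: [S=∅ | E=∅ | C=[1 :: -2 :: PRIM2(mul)] | D=∅]
t=10: [S=[1] | E=∅ | C=[-2 :: PRIM2(mul)] | D=∅]
t=11: [S=[-2 :: 1] | E=∅ | C=[PRIM2(mul)] | D=∅]
t=12: [S=[-2] | E=∅ | C=∅ | D=∅]
→ final value -2

Answer: -2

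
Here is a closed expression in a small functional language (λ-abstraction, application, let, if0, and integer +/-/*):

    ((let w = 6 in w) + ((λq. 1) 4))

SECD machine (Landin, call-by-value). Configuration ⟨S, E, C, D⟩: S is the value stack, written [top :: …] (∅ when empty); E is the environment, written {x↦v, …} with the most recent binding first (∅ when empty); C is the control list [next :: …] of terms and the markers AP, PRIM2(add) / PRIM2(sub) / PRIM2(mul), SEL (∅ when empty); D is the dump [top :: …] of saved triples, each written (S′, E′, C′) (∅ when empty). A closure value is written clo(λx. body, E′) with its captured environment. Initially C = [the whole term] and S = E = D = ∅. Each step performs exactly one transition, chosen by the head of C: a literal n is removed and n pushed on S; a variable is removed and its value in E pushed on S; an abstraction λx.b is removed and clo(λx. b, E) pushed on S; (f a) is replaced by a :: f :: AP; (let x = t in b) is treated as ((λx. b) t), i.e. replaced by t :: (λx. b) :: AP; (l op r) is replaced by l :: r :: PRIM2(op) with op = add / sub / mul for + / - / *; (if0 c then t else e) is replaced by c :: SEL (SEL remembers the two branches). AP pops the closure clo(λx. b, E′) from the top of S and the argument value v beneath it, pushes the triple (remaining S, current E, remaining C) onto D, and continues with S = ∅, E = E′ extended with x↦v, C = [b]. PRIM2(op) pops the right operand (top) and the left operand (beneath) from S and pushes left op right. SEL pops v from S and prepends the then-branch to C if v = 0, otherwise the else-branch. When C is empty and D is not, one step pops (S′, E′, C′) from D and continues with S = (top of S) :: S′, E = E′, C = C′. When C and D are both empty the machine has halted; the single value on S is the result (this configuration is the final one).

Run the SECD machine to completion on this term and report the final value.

Answer: 7

Execution trace:
[0] ⟨S=∅; E=∅; C=[((let w = 6 in w) + ((λq. 1) 4))]; D=∅⟩
[1] ⟨S=∅; E=∅; C=[(let w = 6 in w) :: ((λq. 1) 4) :: PRIM2(add)]; D=∅⟩
[2] ⟨S=∅; E=∅; C=[6 :: (λw. w) :: AP :: ((λq. 1) 4) :: PRIM2(add)]; D=∅⟩
[3] ⟨S=[6]; E=∅; C=[(λw. w) :: AP :: ((λq. 1) 4) :: PRIM2(add)]; D=∅⟩
[4] ⟨S=[clo(λw. w, ∅) :: 6]; E=∅; C=[AP :: ((λq. 1) 4) :: PRIM2(add)]; D=∅⟩
[5] ⟨S=∅; E={w↦6}; C=[w]; D=[(∅, ∅, [((λq. 1) 4) :: PRIM2(add)])]⟩
[6] ⟨S=[6]; E={w↦6}; C=∅; D=[(∅, ∅, [((λq. 1) 4) :: PRIM2(add)])]⟩
[7] ⟨S=[6]; E=∅; C=[((λq. 1) 4) :: PRIM2(add)]; D=∅⟩
[8] ⟨S=[6]; E=∅; C=[4 :: (λq. 1) :: AP :: PRIM2(add)]; D=∅⟩
[9] ⟨S=[4 :: 6]; E=∅; C=[(λq. 1) :: AP :: PRIM2(add)]; D=∅⟩
[10] ⟨S=[clo(λq. 1, ∅) :: 4 :: 6]; E=∅; C=[AP :: PRIM2(add)]; D=∅⟩
[11] ⟨S=∅; E={q↦4}; C=[1]; D=[([6], ∅, [PRIM2(add)])]⟩
[12] ⟨S=[1]; E={q↦4}; C=∅; D=[([6], ∅, [PRIM2(add)])]⟩
[13] ⟨S=[1 :: 6]; E=∅; C=[PRIM2(add)]; D=∅⟩
[14] ⟨S=[7]; E=∅; C=∅; D=∅⟩
→ final value 7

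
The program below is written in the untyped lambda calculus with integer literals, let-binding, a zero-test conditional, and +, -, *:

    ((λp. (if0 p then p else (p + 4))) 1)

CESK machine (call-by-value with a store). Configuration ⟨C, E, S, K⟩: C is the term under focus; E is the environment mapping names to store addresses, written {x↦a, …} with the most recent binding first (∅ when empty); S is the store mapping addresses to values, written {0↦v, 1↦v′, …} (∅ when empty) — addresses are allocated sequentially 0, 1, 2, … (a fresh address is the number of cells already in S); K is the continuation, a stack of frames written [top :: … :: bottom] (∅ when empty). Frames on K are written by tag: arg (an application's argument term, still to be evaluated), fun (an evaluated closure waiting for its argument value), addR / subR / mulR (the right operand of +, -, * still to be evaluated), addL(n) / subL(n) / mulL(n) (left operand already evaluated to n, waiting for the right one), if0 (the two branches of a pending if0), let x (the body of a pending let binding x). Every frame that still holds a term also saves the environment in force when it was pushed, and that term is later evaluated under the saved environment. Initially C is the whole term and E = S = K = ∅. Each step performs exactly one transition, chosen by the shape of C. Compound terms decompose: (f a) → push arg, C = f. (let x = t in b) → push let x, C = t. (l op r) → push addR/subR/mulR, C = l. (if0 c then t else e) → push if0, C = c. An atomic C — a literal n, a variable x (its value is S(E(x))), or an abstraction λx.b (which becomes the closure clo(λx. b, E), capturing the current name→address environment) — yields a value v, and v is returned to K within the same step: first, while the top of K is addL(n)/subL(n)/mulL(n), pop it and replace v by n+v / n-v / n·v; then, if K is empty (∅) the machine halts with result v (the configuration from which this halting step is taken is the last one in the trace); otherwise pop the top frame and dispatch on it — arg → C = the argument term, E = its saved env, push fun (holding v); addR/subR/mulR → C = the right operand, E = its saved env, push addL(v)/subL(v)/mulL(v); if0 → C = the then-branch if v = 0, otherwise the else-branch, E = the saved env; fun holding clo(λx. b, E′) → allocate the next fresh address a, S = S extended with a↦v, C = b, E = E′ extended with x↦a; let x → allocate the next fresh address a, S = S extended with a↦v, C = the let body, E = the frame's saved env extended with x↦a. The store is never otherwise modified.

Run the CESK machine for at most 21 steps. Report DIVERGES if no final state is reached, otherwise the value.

t=0: <C=((λp. (if0 p then p else (p + 4))) 1), E=∅, S=∅, K=∅>
t=1: <C=(λp. (if0 p then p else (p + 4))), E=∅, S=∅, K=[arg]>
t=2: <C=1, E=∅, S=∅, K=[fun]>
t=3: <C=(if0 p then p else (p + 4)), E={p↦0}, S={0↦1}, K=∅>
t=4: <C=p, E={p↦0}, S={0↦1}, K=[if0]>
t=5: <C=(p + 4), E={p↦0}, S={0↦1}, K=∅>
t=6: <C=p, E={p↦0}, S={0↦1}, K=[addR]>
t=7: <C=4, E={p↦0}, S={0↦1}, K=[addL(1)]>
→ final value 5

Answer: 5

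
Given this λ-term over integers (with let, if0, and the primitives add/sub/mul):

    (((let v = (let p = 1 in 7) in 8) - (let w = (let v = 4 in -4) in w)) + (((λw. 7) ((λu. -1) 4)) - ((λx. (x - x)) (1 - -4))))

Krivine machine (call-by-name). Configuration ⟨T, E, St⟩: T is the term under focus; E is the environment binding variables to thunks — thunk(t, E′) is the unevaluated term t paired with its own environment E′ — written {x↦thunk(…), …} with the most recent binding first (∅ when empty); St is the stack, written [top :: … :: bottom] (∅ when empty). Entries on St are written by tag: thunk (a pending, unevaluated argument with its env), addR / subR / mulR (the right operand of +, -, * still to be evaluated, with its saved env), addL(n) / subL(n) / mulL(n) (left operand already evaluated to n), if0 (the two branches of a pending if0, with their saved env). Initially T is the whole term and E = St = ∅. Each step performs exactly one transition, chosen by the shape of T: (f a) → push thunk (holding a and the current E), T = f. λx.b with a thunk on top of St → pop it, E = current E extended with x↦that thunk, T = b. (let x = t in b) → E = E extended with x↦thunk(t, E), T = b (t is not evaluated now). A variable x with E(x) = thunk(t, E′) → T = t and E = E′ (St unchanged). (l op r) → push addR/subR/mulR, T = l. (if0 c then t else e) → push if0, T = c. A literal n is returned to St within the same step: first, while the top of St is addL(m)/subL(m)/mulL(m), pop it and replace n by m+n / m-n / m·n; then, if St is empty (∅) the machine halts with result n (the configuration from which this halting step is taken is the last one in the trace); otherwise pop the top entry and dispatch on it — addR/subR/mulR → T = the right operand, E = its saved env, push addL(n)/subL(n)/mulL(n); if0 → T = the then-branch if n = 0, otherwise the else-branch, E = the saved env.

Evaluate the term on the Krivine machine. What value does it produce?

0. ⟨T=(((let v = (let p = 1 in 7) in 8) - (let w = (let v = 4 in -4) in w)) + (((λw. 7) ((λu. -1) 4)) - ((λx. (x - x)) (1 - -4)))); E=∅; St=∅⟩
1. ⟨T=((let v = (let p = 1 in 7) in 8) - (let w = (let v = 4 in -4) in w)); E=∅; St=[addR]⟩
2. ⟨T=(let v = (let p = 1 in 7) in 8); E=∅; St=[subR :: addR]⟩
3. ⟨T=8; E={v↦thunk((let p = 1 in 7), ∅)}; St=[subR :: addR]⟩
4. ⟨T=(let w = (let v = 4 in -4) in w); E=∅; St=[subL(8) :: addR]⟩
5. ⟨T=w; E={w↦thunk((let v = 4 in -4), ∅)}; St=[subL(8) :: addR]⟩
6. ⟨T=(let v = 4 in -4); E=∅; St=[subL(8) :: addR]⟩
7. ⟨T=-4; E={v↦thunk(4, ∅)}; St=[subL(8) :: addR]⟩
8. ⟨T=(((λw. 7) ((λu. -1) 4)) - ((λx. (x - x)) (1 - -4))); E=∅; St=[addL(12)]⟩
9. ⟨T=((λw. 7) ((λu. -1) 4)); E=∅; St=[subR :: addL(12)]⟩
10. ⟨T=(λw. 7); E=∅; St=[thunk :: subR :: addL(12)]⟩
11. ⟨T=7; E={w↦thunk(((λu. -1) 4), ∅)}; St=[subR :: addL(12)]⟩
12. ⟨T=((λx. (x - x)) (1 - -4)); E=∅; St=[subL(7) :: addL(12)]⟩
13. ⟨T=(λx. (x - x)); E=∅; St=[thunk :: subL(7) :: addL(12)]⟩
14. ⟨T=(x - x); E={x↦thunk((1 - -4), ∅)}; St=[subL(7) :: addL(12)]⟩
15. ⟨T=x; E={x↦thunk((1 - -4), ∅)}; St=[subR :: subL(7) :: addL(12)]⟩
16. ⟨T=(1 - -4); E=∅; St=[subR :: subL(7) :: addL(12)]⟩
17. ⟨T=1; E=∅; St=[subR :: subR :: subL(7) :: addL(12)]⟩
18. ⟨T=-4; E=∅; St=[subL(1) :: subR :: subL(7) :: addL(12)]⟩
19. ⟨T=x; E={x↦thunk((1 - -4), ∅)}; St=[subL(5) :: subL(7) :: addL(12)]⟩
20. ⟨T=(1 - -4); E=∅; St=[subL(5) :: subL(7) :: addL(12)]⟩
21. ⟨T=1; E=∅; St=[subR :: subL(5) :: subL(7) :: addL(12)]⟩
22. ⟨T=-4; E=∅; St=[subL(1) :: subL(5) :: subL(7) :: addL(12)]⟩
→ final value 19

Answer: 19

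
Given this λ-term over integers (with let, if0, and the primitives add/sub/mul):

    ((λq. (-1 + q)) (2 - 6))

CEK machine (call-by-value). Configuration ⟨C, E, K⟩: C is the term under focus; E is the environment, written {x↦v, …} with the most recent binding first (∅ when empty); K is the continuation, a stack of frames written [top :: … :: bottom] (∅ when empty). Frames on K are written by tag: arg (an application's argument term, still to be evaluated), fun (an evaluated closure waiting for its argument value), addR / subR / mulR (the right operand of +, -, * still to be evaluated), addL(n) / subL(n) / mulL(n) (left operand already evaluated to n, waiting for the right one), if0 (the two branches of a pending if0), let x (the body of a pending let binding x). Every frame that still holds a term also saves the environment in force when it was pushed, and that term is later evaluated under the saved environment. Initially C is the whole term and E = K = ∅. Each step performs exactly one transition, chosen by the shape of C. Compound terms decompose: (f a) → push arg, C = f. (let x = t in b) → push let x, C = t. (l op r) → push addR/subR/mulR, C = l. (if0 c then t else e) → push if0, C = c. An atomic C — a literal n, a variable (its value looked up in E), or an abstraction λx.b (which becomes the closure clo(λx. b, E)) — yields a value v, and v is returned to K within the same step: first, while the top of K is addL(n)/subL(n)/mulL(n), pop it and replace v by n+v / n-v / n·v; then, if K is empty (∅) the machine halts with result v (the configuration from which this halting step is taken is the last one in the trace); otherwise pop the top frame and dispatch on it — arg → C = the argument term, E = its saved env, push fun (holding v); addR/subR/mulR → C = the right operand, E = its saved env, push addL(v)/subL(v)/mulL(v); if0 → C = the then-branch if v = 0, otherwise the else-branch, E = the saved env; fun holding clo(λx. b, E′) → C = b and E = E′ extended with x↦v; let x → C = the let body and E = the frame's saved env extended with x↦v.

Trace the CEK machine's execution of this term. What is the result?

Answer: -5

Machine steps:
0. [C=((λq. (-1 + q)) (2 - 6)) | E=∅ | K=∅]
1. [C=(λq. (-1 + q)) | E=∅ | K=[arg]]
2. [C=(2 - 6) | E=∅ | K=[fun]]
3. [C=2 | E=∅ | K=[subR :: fun]]
4. [C=6 | E=∅ | K=[subL(2) :: fun]]
5. [C=(-1 + q) | E={q↦-4} | K=∅]
6. [C=-1 | E={q↦-4} | K=[addR]]
7. [C=q | E={q↦-4} | K=[addL(-1)]]
→ final value -5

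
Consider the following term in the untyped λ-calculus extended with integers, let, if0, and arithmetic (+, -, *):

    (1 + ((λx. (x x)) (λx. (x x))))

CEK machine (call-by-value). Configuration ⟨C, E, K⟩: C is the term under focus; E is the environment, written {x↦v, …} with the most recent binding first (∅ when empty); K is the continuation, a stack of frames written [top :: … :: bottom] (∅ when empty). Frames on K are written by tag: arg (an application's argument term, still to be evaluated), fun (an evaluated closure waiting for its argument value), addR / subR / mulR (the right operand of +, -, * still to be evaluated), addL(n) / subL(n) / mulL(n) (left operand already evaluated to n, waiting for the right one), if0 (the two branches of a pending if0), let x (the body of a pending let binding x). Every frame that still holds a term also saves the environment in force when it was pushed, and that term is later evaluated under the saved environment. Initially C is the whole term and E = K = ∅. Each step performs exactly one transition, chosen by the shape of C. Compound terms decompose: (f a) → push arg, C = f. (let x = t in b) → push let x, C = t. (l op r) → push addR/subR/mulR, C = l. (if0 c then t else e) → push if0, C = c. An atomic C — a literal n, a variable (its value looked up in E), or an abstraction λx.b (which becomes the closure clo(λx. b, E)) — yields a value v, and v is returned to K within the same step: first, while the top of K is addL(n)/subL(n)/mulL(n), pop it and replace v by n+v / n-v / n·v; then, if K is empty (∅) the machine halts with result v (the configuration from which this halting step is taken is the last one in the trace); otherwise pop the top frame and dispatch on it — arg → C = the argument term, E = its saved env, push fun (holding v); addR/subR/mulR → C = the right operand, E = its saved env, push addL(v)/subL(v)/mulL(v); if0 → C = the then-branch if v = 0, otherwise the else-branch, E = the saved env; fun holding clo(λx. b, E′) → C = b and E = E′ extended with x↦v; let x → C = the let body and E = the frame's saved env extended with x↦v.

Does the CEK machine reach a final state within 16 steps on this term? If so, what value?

step 0: [C=(1 + ((λx. (x x)) (λx. (x x)))) | E=∅ | K=∅]
step 1: [C=1 | E=∅ | K=[addR]]
step 2: [C=((λx. (x x)) (λx. (x x))) | E=∅ | K=[addL(1)]]
step 3: [C=(λx. (x x)) | E=∅ | K=[arg :: addL(1)]]
step 4: [C=(λx. (x x)) | E=∅ | K=[fun :: addL(1)]]
step 5: [C=(x x) | E={x↦clo(λx. (x x), ∅)} | K=[addL(1)]]
step 6: [C=x | E={x↦clo(λx. (x x), ∅)} | K=[arg :: addL(1)]]
step 7: [C=x | E={x↦clo(λx. (x x), ∅)} | K=[fun :: addL(1)]]
… configuration repeats with period 3 (steps 5–7 recur indefinitely) …

Answer: DIVERGES (no final state within 16 steps)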